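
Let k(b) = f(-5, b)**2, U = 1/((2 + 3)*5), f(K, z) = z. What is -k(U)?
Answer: -1/625 ≈ -0.0016000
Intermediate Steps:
U = 1/25 (U = 1/(5*5) = 1/25 ≈ 0.040000)
k(b) = b**2
-k(U) = -(1/25)**2 = -1*1/625 = -1/625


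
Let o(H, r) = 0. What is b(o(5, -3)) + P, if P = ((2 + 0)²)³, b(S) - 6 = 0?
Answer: 70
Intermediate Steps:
b(S) = 6 (b(S) = 6 + 0 = 6)
P = 64 (P = (2²)³ = 4³ = 64)
b(o(5, -3)) + P = 6 + 64 = 70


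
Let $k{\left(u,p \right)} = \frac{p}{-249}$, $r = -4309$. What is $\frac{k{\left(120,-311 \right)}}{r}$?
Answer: $- \frac{311}{1072941} \approx -0.00028986$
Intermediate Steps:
$k{\left(u,p \right)} = - \frac{p}{249}$ ($k{\left(u,p \right)} = p \left(- \frac{1}{249}\right) = - \frac{p}{249}$)
$\frac{k{\left(120,-311 \right)}}{r} = \frac{\left(- \frac{1}{249}\right) \left(-311\right)}{-4309} = \frac{311}{249} \left(- \frac{1}{4309}\right) = - \frac{311}{1072941}$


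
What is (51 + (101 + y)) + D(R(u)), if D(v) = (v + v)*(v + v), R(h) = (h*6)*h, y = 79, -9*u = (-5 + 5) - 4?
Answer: 172495/729 ≈ 236.62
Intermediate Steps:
u = 4/9 (u = -((-5 + 5) - 4)/9 = -(0 - 4)/9 = -1/9*(-4) = 4/9 ≈ 0.44444)
R(h) = 6*h**2 (R(h) = (6*h)*h = 6*h**2)
D(v) = 4*v**2 (D(v) = (2*v)*(2*v) = 4*v**2)
(51 + (101 + y)) + D(R(u)) = (51 + (101 + 79)) + 4*(6*(4/9)**2)**2 = (51 + 180) + 4*(6*(16/81))**2 = 231 + 4*(32/27)**2 = 231 + 4*(1024/729) = 231 + 4096/729 = 172495/729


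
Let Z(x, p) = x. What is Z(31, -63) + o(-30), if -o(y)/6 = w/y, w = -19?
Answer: 136/5 ≈ 27.200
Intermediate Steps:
o(y) = 114/y (o(y) = -(-114)/y = 114/y)
Z(31, -63) + o(-30) = 31 + 114/(-30) = 31 + 114*(-1/30) = 31 - 19/5 = 136/5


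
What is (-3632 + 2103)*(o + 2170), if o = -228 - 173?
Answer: -2704801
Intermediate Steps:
o = -401
(-3632 + 2103)*(o + 2170) = (-3632 + 2103)*(-401 + 2170) = -1529*1769 = -2704801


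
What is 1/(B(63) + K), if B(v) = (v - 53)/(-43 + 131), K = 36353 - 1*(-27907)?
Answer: 44/2827445 ≈ 1.5562e-5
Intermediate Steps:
K = 64260 (K = 36353 + 27907 = 64260)
B(v) = -53/88 + v/88 (B(v) = (-53 + v)/88 = (-53 + v)*(1/88) = -53/88 + v/88)
1/(B(63) + K) = 1/((-53/88 + (1/88)*63) + 64260) = 1/((-53/88 + 63/88) + 64260) = 1/(5/44 + 64260) = 1/(2827445/44) = 44/2827445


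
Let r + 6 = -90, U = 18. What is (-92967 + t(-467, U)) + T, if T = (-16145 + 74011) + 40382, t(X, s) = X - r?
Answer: 4910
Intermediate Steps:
r = -96 (r = -6 - 90 = -96)
t(X, s) = 96 + X (t(X, s) = X - 1*(-96) = X + 96 = 96 + X)
T = 98248 (T = 57866 + 40382 = 98248)
(-92967 + t(-467, U)) + T = (-92967 + (96 - 467)) + 98248 = (-92967 - 371) + 98248 = -93338 + 98248 = 4910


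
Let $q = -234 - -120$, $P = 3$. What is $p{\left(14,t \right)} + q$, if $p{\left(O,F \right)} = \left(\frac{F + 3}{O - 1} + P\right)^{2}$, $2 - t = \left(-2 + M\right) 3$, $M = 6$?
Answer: $- \frac{18242}{169} \approx -107.94$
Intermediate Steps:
$t = -10$ ($t = 2 - \left(-2 + 6\right) 3 = 2 - 4 \cdot 3 = 2 - 12 = -10$)
$p{\left(O,F \right)} = \left(3 + \frac{3 + F}{-1 + O}\right)^{2}$ ($p{\left(O,F \right)} = \left(\frac{F + 3}{O - 1} + 3\right)^{2} = \left(\frac{3 + F}{-1 + O} + 3\right)^{2} = \left(3 + \frac{3 + F}{-1 + O}\right)^{2}$)
$q = -114$ ($q = -234 + 120 = -114$)
$p{\left(14,t \right)} + q = \frac{\left(-10 + 3 \cdot 14\right)^{2}}{\left(-1 + 14\right)^{2}} - 114 = \frac{\left(-10 + 42\right)^{2}}{169} - 114 = \frac{32^{2}}{169} - 114 = \frac{1}{169} \cdot 1024 - 114 = \frac{1024}{169} - 114 = - \frac{18242}{169}$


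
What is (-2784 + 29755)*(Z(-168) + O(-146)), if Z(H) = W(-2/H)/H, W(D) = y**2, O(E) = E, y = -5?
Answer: -94602709/24 ≈ -3.9418e+6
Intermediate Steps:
W(D) = 25 (W(D) = (-5)**2 = 25)
Z(H) = 25/H
(-2784 + 29755)*(Z(-168) + O(-146)) = (-2784 + 29755)*(25/(-168) - 146) = 26971*(25*(-1/168) - 146) = 26971*(-25/168 - 146) = 26971*(-24553/168) = -94602709/24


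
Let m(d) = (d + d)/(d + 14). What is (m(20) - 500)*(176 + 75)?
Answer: -2128480/17 ≈ -1.2520e+5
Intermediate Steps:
m(d) = 2*d/(14 + d) (m(d) = (2*d)/(14 + d) = 2*d/(14 + d))
(m(20) - 500)*(176 + 75) = (2*20/(14 + 20) - 500)*(176 + 75) = (2*20/34 - 500)*251 = (2*20*(1/34) - 500)*251 = (20/17 - 500)*251 = -8480/17*251 = -2128480/17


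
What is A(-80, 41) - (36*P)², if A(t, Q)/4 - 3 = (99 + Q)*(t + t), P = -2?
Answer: -94772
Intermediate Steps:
A(t, Q) = 12 + 8*t*(99 + Q) (A(t, Q) = 12 + 4*((99 + Q)*(t + t)) = 12 + 4*((99 + Q)*(2*t)) = 12 + 4*(2*t*(99 + Q)) = 12 + 8*t*(99 + Q))
A(-80, 41) - (36*P)² = (12 + 792*(-80) + 8*41*(-80)) - (36*(-2))² = (12 - 63360 - 26240) - 1*(-72)² = -89588 - 1*5184 = -89588 - 5184 = -94772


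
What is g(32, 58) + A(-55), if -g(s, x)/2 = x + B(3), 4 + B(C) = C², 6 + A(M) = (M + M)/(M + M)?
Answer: -131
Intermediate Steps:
A(M) = -5 (A(M) = -6 + (M + M)/(M + M) = -6 + (2*M)/((2*M)) = -6 + (2*M)*(1/(2*M)) = -6 + 1 = -5)
B(C) = -4 + C²
g(s, x) = -10 - 2*x (g(s, x) = -2*(x + (-4 + 3²)) = -2*(x + (-4 + 9)) = -2*(x + 5) = -2*(5 + x) = -10 - 2*x)
g(32, 58) + A(-55) = (-10 - 2*58) - 5 = (-10 - 116) - 5 = -126 - 5 = -131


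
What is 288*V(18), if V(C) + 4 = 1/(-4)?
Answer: -1224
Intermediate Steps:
V(C) = -17/4 (V(C) = -4 + 1/(-4) = -4 - ¼ = -17/4)
288*V(18) = 288*(-17/4) = -1224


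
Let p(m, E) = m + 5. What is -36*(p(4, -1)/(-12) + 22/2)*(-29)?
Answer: 10701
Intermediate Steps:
p(m, E) = 5 + m
-36*(p(4, -1)/(-12) + 22/2)*(-29) = -36*((5 + 4)/(-12) + 22/2)*(-29) = -36*(9*(-1/12) + 22*(½))*(-29) = -36*(-¾ + 11)*(-29) = -36*41/4*(-29) = -369*(-29) = 10701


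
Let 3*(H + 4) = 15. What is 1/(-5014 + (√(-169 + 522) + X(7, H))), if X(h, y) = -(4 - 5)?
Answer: -5013/25129816 - √353/25129816 ≈ -0.00020023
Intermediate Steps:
H = 1 (H = -4 + (⅓)*15 = -4 + 5 = 1)
X(h, y) = 1 (X(h, y) = -1*(-1) = 1)
1/(-5014 + (√(-169 + 522) + X(7, H))) = 1/(-5014 + (√(-169 + 522) + 1)) = 1/(-5014 + (√353 + 1)) = 1/(-5014 + (1 + √353)) = 1/(-5013 + √353)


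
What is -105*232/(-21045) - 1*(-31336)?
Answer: 43966032/1403 ≈ 31337.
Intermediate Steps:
-105*232/(-21045) - 1*(-31336) = -24360*(-1/21045) + 31336 = 1624/1403 + 31336 = 43966032/1403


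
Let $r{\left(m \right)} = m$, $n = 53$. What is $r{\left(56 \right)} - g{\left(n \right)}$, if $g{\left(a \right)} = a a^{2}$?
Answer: $-148821$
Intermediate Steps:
$g{\left(a \right)} = a^{3}$
$r{\left(56 \right)} - g{\left(n \right)} = 56 - 53^{3} = 56 - 148877 = -148821$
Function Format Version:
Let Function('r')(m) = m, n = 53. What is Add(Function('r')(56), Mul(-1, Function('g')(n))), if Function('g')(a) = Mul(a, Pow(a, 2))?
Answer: -148821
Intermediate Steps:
Function('g')(a) = Pow(a, 3)
Add(Function('r')(56), Mul(-1, Function('g')(n))) = Add(56, Mul(-1, Pow(53, 3))) = Add(56, Mul(-1, 148877)) = Add(56, -148877) = -148821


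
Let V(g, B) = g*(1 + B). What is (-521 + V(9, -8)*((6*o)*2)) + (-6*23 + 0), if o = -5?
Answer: 3121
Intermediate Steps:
(-521 + V(9, -8)*((6*o)*2)) + (-6*23 + 0) = (-521 + (9*(1 - 8))*((6*(-5))*2)) + (-6*23 + 0) = (-521 + (9*(-7))*(-30*2)) + (-138 + 0) = (-521 - 63*(-60)) - 138 = (-521 + 3780) - 138 = 3259 - 138 = 3121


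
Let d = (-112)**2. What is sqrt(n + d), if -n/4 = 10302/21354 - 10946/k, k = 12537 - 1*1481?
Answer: sqrt(303513770032350614)/4918538 ≈ 112.01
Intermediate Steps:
k = 11056 (k = 12537 - 1481 = 11056)
d = 12544
n = 9986831/4918538 (n = -4*(10302/21354 - 10946/11056) = -4*(10302*(1/21354) - 10946*1/11056) = -4*(1717/3559 - 5473/5528) = -4*(-9986831/19674152) = 9986831/4918538 ≈ 2.0304)
sqrt(n + d) = sqrt(9986831/4918538 + 12544) = sqrt(61708127503/4918538) = sqrt(303513770032350614)/4918538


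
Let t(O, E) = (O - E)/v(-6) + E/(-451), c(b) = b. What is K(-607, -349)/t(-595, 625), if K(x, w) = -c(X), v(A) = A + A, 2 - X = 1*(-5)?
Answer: -9471/135680 ≈ -0.069804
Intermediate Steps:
X = 7 (X = 2 - (-5) = 2 - 1*(-5) = 2 + 5 = 7)
v(A) = 2*A
K(x, w) = -7 (K(x, w) = -1*7 = -7)
t(O, E) = -O/12 + 439*E/5412 (t(O, E) = (O - E)/((2*(-6))) + E/(-451) = (O - E)/(-12) + E*(-1/451) = (O - E)*(-1/12) - E/451 = (-O/12 + E/12) - E/451 = -O/12 + 439*E/5412)
K(-607, -349)/t(-595, 625) = -7/(-1/12*(-595) + (439/5412)*625) = -7/(595/12 + 274375/5412) = -7/135680/1353 = -7*1353/135680 = -9471/135680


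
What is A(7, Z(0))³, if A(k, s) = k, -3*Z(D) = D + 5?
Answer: 343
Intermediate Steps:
Z(D) = -5/3 - D/3 (Z(D) = -(D + 5)/3 = -(5 + D)/3 = -5/3 - D/3)
A(7, Z(0))³ = 7³ = 343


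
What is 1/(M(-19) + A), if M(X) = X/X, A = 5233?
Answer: 1/5234 ≈ 0.00019106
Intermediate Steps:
M(X) = 1
1/(M(-19) + A) = 1/(1 + 5233) = 1/5234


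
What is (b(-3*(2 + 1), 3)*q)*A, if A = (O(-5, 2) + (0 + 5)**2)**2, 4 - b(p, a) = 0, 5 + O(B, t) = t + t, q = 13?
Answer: 29952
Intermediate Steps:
O(B, t) = -5 + 2*t (O(B, t) = -5 + (t + t) = -5 + 2*t)
b(p, a) = 4 (b(p, a) = 4 - 1*0 = 4 + 0 = 4)
A = 576 (A = ((-5 + 2*2) + (0 + 5)**2)**2 = ((-5 + 4) + 5**2)**2 = (-1 + 25)**2 = 24**2 = 576)
(b(-3*(2 + 1), 3)*q)*A = (4*13)*576 = 52*576 = 29952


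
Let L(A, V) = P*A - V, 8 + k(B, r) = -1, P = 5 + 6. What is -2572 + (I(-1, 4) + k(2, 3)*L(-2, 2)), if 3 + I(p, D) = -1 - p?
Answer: -2359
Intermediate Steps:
P = 11
k(B, r) = -9 (k(B, r) = -8 - 1 = -9)
L(A, V) = -V + 11*A (L(A, V) = 11*A - V = -V + 11*A)
I(p, D) = -4 - p (I(p, D) = -3 + (-1 - p) = -4 - p)
-2572 + (I(-1, 4) + k(2, 3)*L(-2, 2)) = -2572 + ((-4 - 1*(-1)) - 9*(-1*2 + 11*(-2))) = -2572 + ((-4 + 1) - 9*(-2 - 22)) = -2572 + (-3 - 9*(-24)) = -2572 + (-3 + 216) = -2572 + 213 = -2359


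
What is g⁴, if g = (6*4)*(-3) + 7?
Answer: 17850625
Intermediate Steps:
g = -65 (g = 24*(-3) + 7 = -72 + 7 = -65)
g⁴ = (-65)⁴ = 17850625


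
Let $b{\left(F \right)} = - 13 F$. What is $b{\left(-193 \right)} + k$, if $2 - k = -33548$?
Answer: $36059$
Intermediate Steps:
$k = 33550$ ($k = 2 - -33548 = 2 + 33548 = 33550$)
$b{\left(-193 \right)} + k = \left(-13\right) \left(-193\right) + 33550 = 2509 + 33550 = 36059$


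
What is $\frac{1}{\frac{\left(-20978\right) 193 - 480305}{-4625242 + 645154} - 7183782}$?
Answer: $- \frac{3980088}{28592080003757} \approx -1.392 \cdot 10^{-7}$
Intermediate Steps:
$\frac{1}{\frac{\left(-20978\right) 193 - 480305}{-4625242 + 645154} - 7183782} = \frac{1}{\frac{-4048754 - 480305}{-3980088} - 7183782} = \frac{1}{\left(-4529059\right) \left(- \frac{1}{3980088}\right) - 7183782} = \frac{1}{\frac{4529059}{3980088} - 7183782} = \frac{1}{- \frac{28592080003757}{3980088}} = - \frac{3980088}{28592080003757}$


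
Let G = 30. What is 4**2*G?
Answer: 480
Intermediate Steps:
4**2*G = 4**2*30 = 16*30 = 480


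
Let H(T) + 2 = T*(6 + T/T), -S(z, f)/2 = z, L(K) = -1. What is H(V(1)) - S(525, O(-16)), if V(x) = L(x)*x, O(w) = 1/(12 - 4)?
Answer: 1041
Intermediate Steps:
O(w) = ⅛ (O(w) = 1/8 = ⅛)
S(z, f) = -2*z
V(x) = -x
H(T) = -2 + 7*T (H(T) = -2 + T*(6 + T/T) = -2 + T*(6 + 1) = -2 + T*7 = -2 + 7*T)
H(V(1)) - S(525, O(-16)) = (-2 + 7*(-1*1)) - (-2)*525 = (-2 + 7*(-1)) - 1*(-1050) = (-2 - 7) + 1050 = -9 + 1050 = 1041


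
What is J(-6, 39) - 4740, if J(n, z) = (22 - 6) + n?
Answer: -4730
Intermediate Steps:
J(n, z) = 16 + n
J(-6, 39) - 4740 = (16 - 6) - 4740 = 10 - 4740 = -4730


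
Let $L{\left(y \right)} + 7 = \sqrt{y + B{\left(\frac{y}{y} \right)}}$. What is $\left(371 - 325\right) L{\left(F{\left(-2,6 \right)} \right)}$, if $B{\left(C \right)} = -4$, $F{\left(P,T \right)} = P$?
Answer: $-322 + 46 i \sqrt{6} \approx -322.0 + 112.68 i$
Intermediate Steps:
$L{\left(y \right)} = -7 + \sqrt{-4 + y}$ ($L{\left(y \right)} = -7 + \sqrt{y - 4} = -7 + \sqrt{-4 + y}$)
$\left(371 - 325\right) L{\left(F{\left(-2,6 \right)} \right)} = \left(371 - 325\right) \left(-7 + \sqrt{-4 - 2}\right) = 46 \left(-7 + \sqrt{-6}\right) = 46 \left(-7 + i \sqrt{6}\right) = -322 + 46 i \sqrt{6}$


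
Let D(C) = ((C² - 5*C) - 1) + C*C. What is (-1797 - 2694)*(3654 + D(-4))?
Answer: -16639155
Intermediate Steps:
D(C) = -1 - 5*C + 2*C² (D(C) = (-1 + C² - 5*C) + C² = -1 - 5*C + 2*C²)
(-1797 - 2694)*(3654 + D(-4)) = (-1797 - 2694)*(3654 + (-1 - 5*(-4) + 2*(-4)²)) = -4491*(3654 + (-1 + 20 + 2*16)) = -4491*(3654 + (-1 + 20 + 32)) = -4491*(3654 + 51) = -4491*3705 = -16639155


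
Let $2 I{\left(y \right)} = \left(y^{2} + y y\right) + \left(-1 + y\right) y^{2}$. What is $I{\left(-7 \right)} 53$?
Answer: $-7791$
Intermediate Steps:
$I{\left(y \right)} = y^{2} + \frac{y^{2} \left(-1 + y\right)}{2}$ ($I{\left(y \right)} = \frac{\left(y^{2} + y y\right) + \left(-1 + y\right) y^{2}}{2} = \frac{\left(y^{2} + y^{2}\right) + y^{2} \left(-1 + y\right)}{2} = \frac{2 y^{2} + y^{2} \left(-1 + y\right)}{2} = y^{2} + \frac{y^{2} \left(-1 + y\right)}{2}$)
$I{\left(-7 \right)} 53 = \frac{\left(-7\right)^{2} \left(1 - 7\right)}{2} \cdot 53 = \frac{1}{2} \cdot 49 \left(-6\right) 53 = \left(-147\right) 53 = -7791$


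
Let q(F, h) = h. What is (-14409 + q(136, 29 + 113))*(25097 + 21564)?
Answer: -665712487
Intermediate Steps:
(-14409 + q(136, 29 + 113))*(25097 + 21564) = (-14409 + (29 + 113))*(25097 + 21564) = (-14409 + 142)*46661 = -14267*46661 = -665712487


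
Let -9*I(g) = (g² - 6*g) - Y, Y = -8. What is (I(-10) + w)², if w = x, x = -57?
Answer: 51529/9 ≈ 5725.4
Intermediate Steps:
I(g) = -8/9 - g²/9 + 2*g/3 (I(g) = -((g² - 6*g) - 1*(-8))/9 = -((g² - 6*g) + 8)/9 = -(8 + g² - 6*g)/9 = -8/9 - g²/9 + 2*g/3)
w = -57
(I(-10) + w)² = ((-8/9 - ⅑*(-10)² + (⅔)*(-10)) - 57)² = ((-8/9 - ⅑*100 - 20/3) - 57)² = ((-8/9 - 100/9 - 20/3) - 57)² = (-56/3 - 57)² = (-227/3)² = 51529/9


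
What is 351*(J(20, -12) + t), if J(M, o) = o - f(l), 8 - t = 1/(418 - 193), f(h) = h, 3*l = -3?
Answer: -26364/25 ≈ -1054.6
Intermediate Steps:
l = -1 (l = (⅓)*(-3) = -1)
t = 1799/225 (t = 8 - 1/(418 - 193) = 8 - 1/225 = 1799/225 ≈ 7.9956)
J(M, o) = 1 + o (J(M, o) = o - 1*(-1) = o + 1 = 1 + o)
351*(J(20, -12) + t) = 351*((1 - 12) + 1799/225) = 351*(-11 + 1799/225) = 351*(-676/225) = -26364/25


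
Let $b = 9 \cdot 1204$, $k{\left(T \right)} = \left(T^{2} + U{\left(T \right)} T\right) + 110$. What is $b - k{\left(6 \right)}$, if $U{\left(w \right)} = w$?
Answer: $10654$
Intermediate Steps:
$k{\left(T \right)} = 110 + 2 T^{2}$ ($k{\left(T \right)} = \left(T^{2} + T T\right) + 110 = \left(T^{2} + T^{2}\right) + 110 = 2 T^{2} + 110 = 110 + 2 T^{2}$)
$b = 10836$
$b - k{\left(6 \right)} = 10836 - \left(110 + 2 \cdot 6^{2}\right) = 10836 - \left(110 + 2 \cdot 36\right) = 10836 - \left(110 + 72\right) = 10836 - 182 = 10654$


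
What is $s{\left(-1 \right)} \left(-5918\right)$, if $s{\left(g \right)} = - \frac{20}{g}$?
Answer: $-118360$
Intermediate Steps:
$s{\left(-1 \right)} \left(-5918\right) = - \frac{20}{-1} \left(-5918\right) = \left(-20\right) \left(-1\right) \left(-5918\right) = 20 \left(-5918\right) = -118360$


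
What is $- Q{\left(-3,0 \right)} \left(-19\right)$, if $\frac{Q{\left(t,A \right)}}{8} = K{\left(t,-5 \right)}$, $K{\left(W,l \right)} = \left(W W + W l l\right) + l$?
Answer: $-10792$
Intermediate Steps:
$K{\left(W,l \right)} = l + W^{2} + W l^{2}$ ($K{\left(W,l \right)} = \left(W^{2} + W l^{2}\right) + l = l + W^{2} + W l^{2}$)
$Q{\left(t,A \right)} = -40 + 8 t^{2} + 200 t$ ($Q{\left(t,A \right)} = 8 \left(-5 + t^{2} + t \left(-5\right)^{2}\right) = 8 \left(-5 + t^{2} + t 25\right) = 8 \left(-5 + t^{2} + 25 t\right) = -40 + 8 t^{2} + 200 t$)
$- Q{\left(-3,0 \right)} \left(-19\right) = - (-40 + 8 \left(-3\right)^{2} + 200 \left(-3\right)) \left(-19\right) = - (-40 + 8 \cdot 9 - 600) \left(-19\right) = - (-40 + 72 - 600) \left(-19\right) = \left(-1\right) \left(-568\right) \left(-19\right) = 568 \left(-19\right) = -10792$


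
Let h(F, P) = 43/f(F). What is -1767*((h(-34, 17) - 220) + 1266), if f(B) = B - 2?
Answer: -22154057/12 ≈ -1.8462e+6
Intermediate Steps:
f(B) = -2 + B
h(F, P) = 43/(-2 + F)
-1767*((h(-34, 17) - 220) + 1266) = -1767*((43/(-2 - 34) - 220) + 1266) = -1767*((43/(-36) - 220) + 1266) = -1767*((43*(-1/36) - 220) + 1266) = -1767*((-43/36 - 220) + 1266) = -1767*(-7963/36 + 1266) = -1767*37613/36 = -22154057/12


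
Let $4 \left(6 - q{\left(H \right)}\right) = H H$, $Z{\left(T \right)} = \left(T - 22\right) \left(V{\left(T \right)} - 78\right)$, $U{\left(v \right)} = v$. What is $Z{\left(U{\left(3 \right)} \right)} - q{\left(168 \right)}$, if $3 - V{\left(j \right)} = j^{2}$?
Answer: $8646$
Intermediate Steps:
$V{\left(j \right)} = 3 - j^{2}$
$Z{\left(T \right)} = \left(-75 - T^{2}\right) \left(-22 + T\right)$ ($Z{\left(T \right)} = \left(T - 22\right) \left(\left(3 - T^{2}\right) - 78\right) = \left(-22 + T\right) \left(-75 - T^{2}\right) = \left(-75 - T^{2}\right) \left(-22 + T\right)$)
$q{\left(H \right)} = 6 - \frac{H^{2}}{4}$ ($q{\left(H \right)} = 6 - \frac{H H}{4} = 6 - \frac{H^{2}}{4}$)
$Z{\left(U{\left(3 \right)} \right)} - q{\left(168 \right)} = \left(1650 - 3^{3} - 225 + 22 \cdot 3^{2}\right) - \left(6 - \frac{168^{2}}{4}\right) = \left(1650 - 27 - 225 + 22 \cdot 9\right) - \left(6 - 7056\right) = \left(1650 - 27 - 225 + 198\right) - \left(6 - 7056\right) = 1596 - -7050 = 1596 + 7050 = 8646$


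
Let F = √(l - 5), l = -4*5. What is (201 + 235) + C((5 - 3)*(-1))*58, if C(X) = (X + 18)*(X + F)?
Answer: -1420 + 4640*I ≈ -1420.0 + 4640.0*I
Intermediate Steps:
l = -20
F = 5*I (F = √(-20 - 5) = √(-25) = 5*I ≈ 5.0*I)
C(X) = (18 + X)*(X + 5*I) (C(X) = (X + 18)*(X + 5*I) = (18 + X)*(X + 5*I))
(201 + 235) + C((5 - 3)*(-1))*58 = (201 + 235) + (((5 - 3)*(-1))² + 90*I + ((5 - 3)*(-1))*(18 + 5*I))*58 = 436 + ((2*(-1))² + 90*I + (2*(-1))*(18 + 5*I))*58 = 436 + ((-2)² + 90*I - 2*(18 + 5*I))*58 = 436 + (4 + 90*I + (-36 - 10*I))*58 = 436 + (-32 + 80*I)*58 = 436 + (-1856 + 4640*I) = -1420 + 4640*I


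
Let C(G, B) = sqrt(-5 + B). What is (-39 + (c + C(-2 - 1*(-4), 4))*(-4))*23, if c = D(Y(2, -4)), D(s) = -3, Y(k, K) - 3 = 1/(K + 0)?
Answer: -621 - 92*I ≈ -621.0 - 92.0*I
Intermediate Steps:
Y(k, K) = 3 + 1/K (Y(k, K) = 3 + 1/(K + 0) = 3 + 1/K)
c = -3
(-39 + (c + C(-2 - 1*(-4), 4))*(-4))*23 = (-39 + (-3 + sqrt(-5 + 4))*(-4))*23 = (-39 + (-3 + sqrt(-1))*(-4))*23 = (-39 + (-3 + I)*(-4))*23 = (-39 + (12 - 4*I))*23 = (-27 - 4*I)*23 = -621 - 92*I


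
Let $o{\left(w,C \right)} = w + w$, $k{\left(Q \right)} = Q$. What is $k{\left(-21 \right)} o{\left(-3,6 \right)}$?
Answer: $126$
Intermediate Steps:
$o{\left(w,C \right)} = 2 w$
$k{\left(-21 \right)} o{\left(-3,6 \right)} = - 21 \cdot 2 \left(-3\right) = \left(-21\right) \left(-6\right) = 126$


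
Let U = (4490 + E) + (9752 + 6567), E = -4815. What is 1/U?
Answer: 1/15994 ≈ 6.2523e-5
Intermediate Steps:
U = 15994 (U = (4490 - 4815) + (9752 + 6567) = -325 + 16319 = 15994)
1/U = 1/15994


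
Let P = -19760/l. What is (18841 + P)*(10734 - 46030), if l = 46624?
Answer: -968900595472/1457 ≈ -6.6500e+8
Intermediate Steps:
P = -1235/2914 (P = -19760/46624 = -19760*1/46624 = -1235/2914 ≈ -0.42382)
(18841 + P)*(10734 - 46030) = (18841 - 1235/2914)*(10734 - 46030) = (54901439/2914)*(-35296) = -968900595472/1457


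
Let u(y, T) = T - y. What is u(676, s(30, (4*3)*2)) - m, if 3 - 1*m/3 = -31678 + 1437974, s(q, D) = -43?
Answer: 4218160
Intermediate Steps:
m = -4218879 (m = 9 - 3*(-31678 + 1437974) = 9 - 3*1406296 = 9 - 4218888 = -4218879)
u(676, s(30, (4*3)*2)) - m = (-43 - 1*676) - 1*(-4218879) = (-43 - 676) + 4218879 = -719 + 4218879 = 4218160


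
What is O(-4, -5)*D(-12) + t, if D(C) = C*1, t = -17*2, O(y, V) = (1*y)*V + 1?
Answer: -286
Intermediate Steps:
O(y, V) = 1 + V*y (O(y, V) = y*V + 1 = V*y + 1 = 1 + V*y)
t = -34
D(C) = C
O(-4, -5)*D(-12) + t = (1 - 5*(-4))*(-12) - 34 = (1 + 20)*(-12) - 34 = 21*(-12) - 34 = -252 - 34 = -286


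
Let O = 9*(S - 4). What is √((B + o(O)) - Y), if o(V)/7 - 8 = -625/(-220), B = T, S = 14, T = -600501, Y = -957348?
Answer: √172750677/22 ≈ 597.43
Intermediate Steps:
B = -600501
O = 90 (O = 9*(14 - 4) = 9*10 = 90)
o(V) = 3339/44 (o(V) = 56 + 7*(-625/(-220)) = 56 + 7*(-625*(-1/220)) = 56 + 7*(125/44) = 56 + 875/44 = 3339/44)
√((B + o(O)) - Y) = √((-600501 + 3339/44) - 1*(-957348)) = √(-26418705/44 + 957348) = √(15704607/44) = √172750677/22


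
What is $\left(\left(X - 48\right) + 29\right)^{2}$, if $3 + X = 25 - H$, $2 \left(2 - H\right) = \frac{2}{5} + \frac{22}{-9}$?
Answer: $\frac{1}{2025} \approx 0.00049383$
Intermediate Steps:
$H = \frac{136}{45}$ ($H = 2 - \frac{\frac{2}{5} + \frac{22}{-9}}{2} = 2 - \frac{2 \cdot \frac{1}{5} + 22 \left(- \frac{1}{9}\right)}{2} = 2 - \frac{\frac{2}{5} - \frac{22}{9}}{2} = 2 - - \frac{46}{45} = 2 + \frac{46}{45} = \frac{136}{45} \approx 3.0222$)
$X = \frac{854}{45}$ ($X = -3 + \left(25 - \frac{136}{45}\right) = -3 + \frac{989}{45} = \frac{854}{45} \approx 18.978$)
$\left(\left(X - 48\right) + 29\right)^{2} = \left(\left(\frac{854}{45} - 48\right) + 29\right)^{2} = \left(- \frac{1306}{45} + 29\right)^{2} = \left(- \frac{1}{45}\right)^{2} = \frac{1}{2025}$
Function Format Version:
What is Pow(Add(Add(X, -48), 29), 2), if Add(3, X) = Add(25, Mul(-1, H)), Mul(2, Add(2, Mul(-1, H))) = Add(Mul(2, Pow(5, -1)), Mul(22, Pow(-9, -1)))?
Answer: Rational(1, 2025) ≈ 0.00049383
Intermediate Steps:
H = Rational(136, 45) (H = Add(2, Mul(Rational(-1, 2), Add(Mul(2, Pow(5, -1)), Mul(22, Pow(-9, -1))))) = Add(2, Mul(Rational(-1, 2), Add(Mul(2, Rational(1, 5)), Mul(22, Rational(-1, 9))))) = Add(2, Mul(Rational(-1, 2), Add(Rational(2, 5), Rational(-22, 9)))) = Add(2, Mul(Rational(-1, 2), Rational(-92, 45))) = Add(2, Rational(46, 45)) = Rational(136, 45) ≈ 3.0222)
X = Rational(854, 45) (X = Add(-3, Add(25, Mul(-1, Rational(136, 45)))) = Add(-3, Add(25, Rational(-136, 45))) = Add(-3, Rational(989, 45)) = Rational(854, 45) ≈ 18.978)
Pow(Add(Add(X, -48), 29), 2) = Pow(Add(Add(Rational(854, 45), -48), 29), 2) = Pow(Add(Rational(-1306, 45), 29), 2) = Pow(Rational(-1, 45), 2) = Rational(1, 2025)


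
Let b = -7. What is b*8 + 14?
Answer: -42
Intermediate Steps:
b*8 + 14 = -7*8 + 14 = -56 + 14 = -42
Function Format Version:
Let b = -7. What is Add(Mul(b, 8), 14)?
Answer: -42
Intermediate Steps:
Add(Mul(b, 8), 14) = Add(Mul(-7, 8), 14) = Add(-56, 14) = -42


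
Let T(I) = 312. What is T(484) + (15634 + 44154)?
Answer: 60100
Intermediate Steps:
T(484) + (15634 + 44154) = 312 + (15634 + 44154) = 312 + 59788 = 60100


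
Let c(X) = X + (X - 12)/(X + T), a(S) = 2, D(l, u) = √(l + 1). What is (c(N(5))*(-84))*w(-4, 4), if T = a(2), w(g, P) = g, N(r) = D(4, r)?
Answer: 9744 - 4368*√5 ≈ -23.145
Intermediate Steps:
D(l, u) = √(1 + l)
N(r) = √5 (N(r) = √(1 + 4) = √5)
T = 2
c(X) = X + (-12 + X)/(2 + X) (c(X) = X + (X - 12)/(X + 2) = X + (-12 + X)/(2 + X))
(c(N(5))*(-84))*w(-4, 4) = (((-12 + (√5)² + 3*√5)/(2 + √5))*(-84))*(-4) = (((-12 + 5 + 3*√5)/(2 + √5))*(-84))*(-4) = (((-7 + 3*√5)/(2 + √5))*(-84))*(-4) = -84*(-7 + 3*√5)/(2 + √5)*(-4) = 336*(-7 + 3*√5)/(2 + √5)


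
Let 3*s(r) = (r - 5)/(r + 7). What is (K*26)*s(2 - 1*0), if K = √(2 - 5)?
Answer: -26*I*√3/9 ≈ -5.0037*I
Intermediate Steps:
K = I*√3 (K = √(-3) = I*√3 ≈ 1.732*I)
s(r) = (-5 + r)/(3*(7 + r)) (s(r) = ((r - 5)/(r + 7))/3 = ((-5 + r)/(7 + r))/3 = (-5 + r)/(3*(7 + r)))
(K*26)*s(2 - 1*0) = ((I*√3)*26)*((-5 + (2 - 1*0))/(3*(7 + (2 - 1*0)))) = (26*I*√3)*((-5 + (2 + 0))/(3*(7 + (2 + 0)))) = (26*I*√3)*((-5 + 2)/(3*(7 + 2))) = (26*I*√3)*((⅓)*(-3)/9) = (26*I*√3)*((⅓)*(⅑)*(-3)) = (26*I*√3)*(-⅑) = -26*I*√3/9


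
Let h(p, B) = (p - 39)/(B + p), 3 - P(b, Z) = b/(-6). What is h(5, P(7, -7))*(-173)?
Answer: 35292/55 ≈ 641.67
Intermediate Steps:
P(b, Z) = 3 + b/6 (P(b, Z) = 3 - b/(-6) = 3 - b*(-1)/6 = 3 - (-1)*b/6 = 3 + b/6)
h(p, B) = (-39 + p)/(B + p)
h(5, P(7, -7))*(-173) = ((-39 + 5)/((3 + (⅙)*7) + 5))*(-173) = (-34/((3 + 7/6) + 5))*(-173) = (-34/(25/6 + 5))*(-173) = (-34/(55/6))*(-173) = ((6/55)*(-34))*(-173) = -204/55*(-173) = 35292/55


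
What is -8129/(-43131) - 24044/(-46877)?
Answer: 128918627/183804717 ≈ 0.70139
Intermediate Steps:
-8129/(-43131) - 24044/(-46877) = -8129*(-1/43131) - 24044*(-1/46877) = 739/3921 + 24044/46877 = 128918627/183804717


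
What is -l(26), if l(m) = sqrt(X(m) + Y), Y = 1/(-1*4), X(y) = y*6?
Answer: -sqrt(623)/2 ≈ -12.480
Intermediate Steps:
X(y) = 6*y
Y = -1/4 (Y = 1/(-4) = -1/4 ≈ -0.25000)
l(m) = sqrt(-1/4 + 6*m) (l(m) = sqrt(6*m - 1/4) = sqrt(-1/4 + 6*m))
-l(26) = -sqrt(-1 + 24*26)/2 = -sqrt(-1 + 624)/2 = -sqrt(623)/2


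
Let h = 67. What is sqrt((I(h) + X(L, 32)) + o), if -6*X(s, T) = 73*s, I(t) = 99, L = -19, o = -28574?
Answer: I*sqrt(1016778)/6 ≈ 168.06*I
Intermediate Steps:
X(s, T) = -73*s/6
sqrt((I(h) + X(L, 32)) + o) = sqrt((99 - 73/6*(-19)) - 28574) = sqrt((99 + 1387/6) - 28574) = sqrt(1981/6 - 28574) = sqrt(-169463/6) = I*sqrt(1016778)/6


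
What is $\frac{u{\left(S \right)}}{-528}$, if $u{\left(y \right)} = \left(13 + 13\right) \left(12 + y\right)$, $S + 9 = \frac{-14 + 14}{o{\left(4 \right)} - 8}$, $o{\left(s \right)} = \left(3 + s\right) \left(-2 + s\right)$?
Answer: $- \frac{13}{88} \approx -0.14773$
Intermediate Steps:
$o{\left(s \right)} = \left(-2 + s\right) \left(3 + s\right)$
$S = -9$ ($S = -9 + \frac{-14 + 14}{\left(-6 + 4 + 4^{2}\right) - 8} = -9 + \frac{0}{\left(-6 + 4 + 16\right) - 8} = -9 + \frac{0}{14 - 8} = -9 + \frac{0}{6} = -9 + 0 \cdot \frac{1}{6} = -9 + 0 = -9$)
$u{\left(y \right)} = 312 + 26 y$ ($u{\left(y \right)} = 26 \left(12 + y\right) = 312 + 26 y$)
$\frac{u{\left(S \right)}}{-528} = \frac{312 + 26 \left(-9\right)}{-528} = \left(312 - 234\right) \left(- \frac{1}{528}\right) = 78 \left(- \frac{1}{528}\right) = - \frac{13}{88}$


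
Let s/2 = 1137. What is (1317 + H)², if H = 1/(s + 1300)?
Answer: 22155463027681/12773476 ≈ 1.7345e+6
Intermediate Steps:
s = 2274 (s = 2*1137 = 2274)
H = 1/3574 (H = 1/(2274 + 1300) = 1/3574 ≈ 0.00027980)
(1317 + H)² = (1317 + 1/3574)² = (4706959/3574)² = 22155463027681/12773476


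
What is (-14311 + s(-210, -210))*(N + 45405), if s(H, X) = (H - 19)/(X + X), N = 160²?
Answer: -85353562591/84 ≈ -1.0161e+9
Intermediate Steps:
N = 25600
s(H, X) = (-19 + H)/(2*X) (s(H, X) = (-19 + H)/((2*X)) = (-19 + H)*(1/(2*X)) = (-19 + H)/(2*X))
(-14311 + s(-210, -210))*(N + 45405) = (-14311 + (½)*(-19 - 210)/(-210))*(25600 + 45405) = (-14311 + (½)*(-1/210)*(-229))*71005 = (-14311 + 229/420)*71005 = -6010391/420*71005 = -85353562591/84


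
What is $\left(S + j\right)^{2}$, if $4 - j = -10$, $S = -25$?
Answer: $121$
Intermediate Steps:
$j = 14$ ($j = 4 - -10 = 4 + 10 = 14$)
$\left(S + j\right)^{2} = \left(-25 + 14\right)^{2} = \left(-11\right)^{2} = 121$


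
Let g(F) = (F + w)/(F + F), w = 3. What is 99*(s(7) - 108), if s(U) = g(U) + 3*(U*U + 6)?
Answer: 39996/7 ≈ 5713.7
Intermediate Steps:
g(F) = (3 + F)/(2*F) (g(F) = (F + 3)/(F + F) = (3 + F)/((2*F)) = (3 + F)*(1/(2*F)) = (3 + F)/(2*F))
s(U) = 18 + 3*U² + (3 + U)/(2*U) (s(U) = (3 + U)/(2*U) + 3*(U*U + 6) = (3 + U)/(2*U) + 3*(U² + 6) = (3 + U)/(2*U) + 3*(6 + U²) = (3 + U)/(2*U) + (18 + 3*U²) = 18 + 3*U² + (3 + U)/(2*U))
99*(s(7) - 108) = 99*((½)*(3 + 6*7³ + 37*7)/7 - 108) = 99*((½)*(⅐)*(3 + 6*343 + 259) - 108) = 99*((½)*(⅐)*(3 + 2058 + 259) - 108) = 99*((½)*(⅐)*2320 - 108) = 99*(1160/7 - 108) = 99*(404/7) = 39996/7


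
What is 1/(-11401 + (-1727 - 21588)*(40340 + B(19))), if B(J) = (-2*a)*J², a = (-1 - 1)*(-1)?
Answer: -1/906871641 ≈ -1.1027e-9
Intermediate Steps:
a = 2 (a = -2*(-1) = 2)
B(J) = -4*J² (B(J) = (-2*2)*J² = -4*J²)
1/(-11401 + (-1727 - 21588)*(40340 + B(19))) = 1/(-11401 + (-1727 - 21588)*(40340 - 4*19²)) = 1/(-11401 - 23315*(40340 - 4*361)) = 1/(-11401 - 23315*(40340 - 1444)) = 1/(-11401 - 23315*38896) = 1/(-11401 - 906860240) = 1/(-906871641) = -1/906871641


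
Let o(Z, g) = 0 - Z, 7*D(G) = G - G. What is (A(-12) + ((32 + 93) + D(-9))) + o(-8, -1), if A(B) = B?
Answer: 121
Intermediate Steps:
D(G) = 0 (D(G) = (G - G)/7 = (⅐)*0 = 0)
o(Z, g) = -Z
(A(-12) + ((32 + 93) + D(-9))) + o(-8, -1) = (-12 + ((32 + 93) + 0)) - 1*(-8) = (-12 + (125 + 0)) + 8 = (-12 + 125) + 8 = 113 + 8 = 121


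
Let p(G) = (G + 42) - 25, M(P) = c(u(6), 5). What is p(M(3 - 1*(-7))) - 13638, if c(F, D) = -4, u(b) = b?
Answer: -13625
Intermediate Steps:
M(P) = -4
p(G) = 17 + G (p(G) = (42 + G) - 25 = 17 + G)
p(M(3 - 1*(-7))) - 13638 = (17 - 4) - 13638 = 13 - 13638 = -13625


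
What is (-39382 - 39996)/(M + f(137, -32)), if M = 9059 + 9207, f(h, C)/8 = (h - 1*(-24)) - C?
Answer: -39689/9905 ≈ -4.0070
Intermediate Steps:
f(h, C) = 192 - 8*C + 8*h (f(h, C) = 8*((h - 1*(-24)) - C) = 8*((h + 24) - C) = 8*((24 + h) - C) = 8*(24 + h - C) = 192 - 8*C + 8*h)
M = 18266
(-39382 - 39996)/(M + f(137, -32)) = (-39382 - 39996)/(18266 + (192 - 8*(-32) + 8*137)) = -79378/(18266 + (192 + 256 + 1096)) = -79378/(18266 + 1544) = -79378/19810 = -79378*1/19810 = -39689/9905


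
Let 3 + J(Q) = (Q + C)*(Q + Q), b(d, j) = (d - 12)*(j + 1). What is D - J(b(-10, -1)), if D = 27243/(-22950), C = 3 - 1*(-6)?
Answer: 1541/850 ≈ 1.8129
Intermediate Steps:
C = 9 (C = 3 + 6 = 9)
b(d, j) = (1 + j)*(-12 + d) (b(d, j) = (-12 + d)*(1 + j) = (1 + j)*(-12 + d))
J(Q) = -3 + 2*Q*(9 + Q) (J(Q) = -3 + (Q + 9)*(Q + Q) = -3 + (9 + Q)*(2*Q) = -3 + 2*Q*(9 + Q))
D = -1009/850 (D = 27243*(-1/22950) = -1009/850 ≈ -1.1871)
D - J(b(-10, -1)) = -1009/850 - (-3 + 2*(-12 - 10 - 12*(-1) - 10*(-1))² + 18*(-12 - 10 - 12*(-1) - 10*(-1))) = -1009/850 - (-3 + 2*(-12 - 10 + 12 + 10)² + 18*(-12 - 10 + 12 + 10)) = -1009/850 - (-3 + 2*0² + 18*0) = -1009/850 - (-3 + 2*0 + 0) = -1009/850 - (-3 + 0 + 0) = -1009/850 - 1*(-3) = -1009/850 + 3 = 1541/850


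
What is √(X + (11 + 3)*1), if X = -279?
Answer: I*√265 ≈ 16.279*I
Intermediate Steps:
√(X + (11 + 3)*1) = √(-279 + (11 + 3)*1) = √(-279 + 14*1) = √(-279 + 14) = √(-265) = I*√265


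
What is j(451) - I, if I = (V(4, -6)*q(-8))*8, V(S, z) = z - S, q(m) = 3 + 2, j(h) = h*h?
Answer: 203801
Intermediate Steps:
j(h) = h²
q(m) = 5
I = -400 (I = ((-6 - 1*4)*5)*8 = ((-6 - 4)*5)*8 = -10*5*8 = -50*8 = -400)
j(451) - I = 451² - 1*(-400) = 203401 + 400 = 203801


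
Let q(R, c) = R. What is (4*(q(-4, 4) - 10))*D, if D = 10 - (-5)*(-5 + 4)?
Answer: -280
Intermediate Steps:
D = 5 (D = 10 - (-5)*(-1) = 10 - 1*5 = 10 - 5 = 5)
(4*(q(-4, 4) - 10))*D = (4*(-4 - 10))*5 = (4*(-14))*5 = -56*5 = -280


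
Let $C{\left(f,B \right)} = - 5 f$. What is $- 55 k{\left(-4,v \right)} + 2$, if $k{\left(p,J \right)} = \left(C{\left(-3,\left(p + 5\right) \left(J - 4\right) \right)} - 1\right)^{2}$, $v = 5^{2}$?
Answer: $-10778$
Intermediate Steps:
$v = 25$
$k{\left(p,J \right)} = 196$ ($k{\left(p,J \right)} = \left(\left(-5\right) \left(-3\right) - 1\right)^{2} = \left(15 - 1\right)^{2} = 14^{2} = 196$)
$- 55 k{\left(-4,v \right)} + 2 = \left(-55\right) 196 + 2 = -10780 + 2 = -10778$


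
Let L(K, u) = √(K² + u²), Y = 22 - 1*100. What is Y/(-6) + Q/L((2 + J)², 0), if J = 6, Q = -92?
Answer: 185/16 ≈ 11.563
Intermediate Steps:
Y = -78 (Y = 22 - 100 = -78)
Y/(-6) + Q/L((2 + J)², 0) = -78/(-6) - 92/√(((2 + 6)²)² + 0²) = -78*(-⅙) - 92/√((8²)² + 0) = 13 - 92/√(64² + 0) = 13 - 92/√(4096 + 0) = 13 - 92/(√4096) = 13 - 92/64 = 13 - 92*1/64 = 13 - 23/16 = 185/16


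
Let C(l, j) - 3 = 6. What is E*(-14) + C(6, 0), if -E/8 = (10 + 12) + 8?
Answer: 3369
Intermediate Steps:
C(l, j) = 9 (C(l, j) = 3 + 6 = 9)
E = -240 (E = -8*((10 + 12) + 8) = -8*(22 + 8) = -8*30 = -240)
E*(-14) + C(6, 0) = -240*(-14) + 9 = 3360 + 9 = 3369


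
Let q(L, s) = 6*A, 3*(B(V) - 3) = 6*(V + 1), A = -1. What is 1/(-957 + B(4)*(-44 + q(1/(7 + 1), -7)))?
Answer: -1/1607 ≈ -0.00062228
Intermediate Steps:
B(V) = 5 + 2*V (B(V) = 3 + (6*(V + 1))/3 = 3 + (6*(1 + V))/3 = 3 + (6 + 6*V)/3 = 3 + (2 + 2*V) = 5 + 2*V)
q(L, s) = -6 (q(L, s) = 6*(-1) = -6)
1/(-957 + B(4)*(-44 + q(1/(7 + 1), -7))) = 1/(-957 + (5 + 2*4)*(-44 - 6)) = 1/(-957 + (5 + 8)*(-50)) = 1/(-957 + 13*(-50)) = 1/(-957 - 650) = 1/(-1607) = -1/1607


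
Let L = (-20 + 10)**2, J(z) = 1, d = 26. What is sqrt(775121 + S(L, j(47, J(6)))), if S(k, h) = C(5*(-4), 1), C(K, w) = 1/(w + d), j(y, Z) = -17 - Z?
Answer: 2*sqrt(15696201)/9 ≈ 880.41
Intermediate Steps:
L = 100 (L = (-10)**2 = 100)
C(K, w) = 1/(26 + w) (C(K, w) = 1/(w + 26) = 1/(26 + w))
S(k, h) = 1/27 (S(k, h) = 1/(26 + 1) = 1/27)
sqrt(775121 + S(L, j(47, J(6)))) = sqrt(775121 + 1/27) = sqrt(20928268/27) = 2*sqrt(15696201)/9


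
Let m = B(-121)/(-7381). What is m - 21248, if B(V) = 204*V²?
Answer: -1320812/61 ≈ -21653.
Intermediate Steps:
m = -24684/61 (m = (204*(-121)²)/(-7381) = (204*14641)*(-1/7381) = 2986764*(-1/7381) = -24684/61 ≈ -404.66)
m - 21248 = -24684/61 - 21248 = -1320812/61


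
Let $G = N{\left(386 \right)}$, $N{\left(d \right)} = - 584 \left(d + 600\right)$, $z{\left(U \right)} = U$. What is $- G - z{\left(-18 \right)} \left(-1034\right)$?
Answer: $557212$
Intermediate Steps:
$N{\left(d \right)} = -350400 - 584 d$ ($N{\left(d \right)} = - 584 \left(600 + d\right) = -350400 - 584 d$)
$G = -575824$ ($G = -350400 - 225424 = -575824$)
$- G - z{\left(-18 \right)} \left(-1034\right) = \left(-1\right) \left(-575824\right) - \left(-18\right) \left(-1034\right) = 575824 - 18612 = 557212$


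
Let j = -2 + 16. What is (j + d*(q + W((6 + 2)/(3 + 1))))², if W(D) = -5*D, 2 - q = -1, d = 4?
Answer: 196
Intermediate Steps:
q = 3 (q = 2 - 1*(-1) = 2 + 1 = 3)
j = 14
(j + d*(q + W((6 + 2)/(3 + 1))))² = (14 + 4*(3 - 5*(6 + 2)/(3 + 1)))² = (14 + 4*(3 - 40/4))² = (14 + 4*(3 - 5*2))² = (14 + 4*(3 - 10))² = (14 + 4*(-7))² = (14 - 28)² = (-14)² = 196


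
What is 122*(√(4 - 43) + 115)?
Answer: 14030 + 122*I*√39 ≈ 14030.0 + 761.89*I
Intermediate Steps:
122*(√(4 - 43) + 115) = 122*(√(-39) + 115) = 122*(I*√39 + 115) = 122*(115 + I*√39) = 14030 + 122*I*√39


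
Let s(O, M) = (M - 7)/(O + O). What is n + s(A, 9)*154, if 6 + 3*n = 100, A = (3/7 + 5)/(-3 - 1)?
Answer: -4682/57 ≈ -82.140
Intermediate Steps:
A = -19/14 (A = (3*(⅐) + 5)/(-4) = (3/7 + 5)*(-¼) = (38/7)*(-¼) = -19/14 ≈ -1.3571)
s(O, M) = (-7 + M)/(2*O) (s(O, M) = (-7 + M)/((2*O)) = (-7 + M)*(1/(2*O)) = (-7 + M)/(2*O))
n = 94/3 (n = -2 + (⅓)*100 = -2 + 100/3 = 94/3 ≈ 31.333)
n + s(A, 9)*154 = 94/3 + ((-7 + 9)/(2*(-19/14)))*154 = 94/3 + ((½)*(-14/19)*2)*154 = 94/3 - 14/19*154 = 94/3 - 2156/19 = -4682/57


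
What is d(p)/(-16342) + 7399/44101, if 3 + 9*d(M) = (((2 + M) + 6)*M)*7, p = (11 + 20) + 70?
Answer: -1155096469/3243143439 ≈ -0.35617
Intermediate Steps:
p = 101 (p = 31 + 70 = 101)
d(M) = -⅓ + 7*M*(8 + M)/9 (d(M) = -⅓ + ((((2 + M) + 6)*M)*7)/9 = -⅓ + (((8 + M)*M)*7)/9 = -⅓ + ((M*(8 + M))*7)/9 = -⅓ + (7*M*(8 + M))/9 = -⅓ + 7*M*(8 + M)/9)
d(p)/(-16342) + 7399/44101 = (-⅓ + (7/9)*101² + (56/9)*101)/(-16342) + 7399/44101 = (-⅓ + (7/9)*10201 + 5656/9)*(-1/16342) + 7399*(1/44101) = (-⅓ + 71407/9 + 5656/9)*(-1/16342) + 7399/44101 = (77060/9)*(-1/16342) + 7399/44101 = -38530/73539 + 7399/44101 = -1155096469/3243143439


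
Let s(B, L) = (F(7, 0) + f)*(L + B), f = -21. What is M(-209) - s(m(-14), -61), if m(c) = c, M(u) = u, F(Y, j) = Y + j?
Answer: -1259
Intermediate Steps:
s(B, L) = -14*B - 14*L (s(B, L) = ((7 + 0) - 21)*(L + B) = (7 - 21)*(B + L) = -14*(B + L) = -14*B - 14*L)
M(-209) - s(m(-14), -61) = -209 - (-14*(-14) - 14*(-61)) = -209 - (196 + 854) = -209 - 1*1050 = -209 - 1050 = -1259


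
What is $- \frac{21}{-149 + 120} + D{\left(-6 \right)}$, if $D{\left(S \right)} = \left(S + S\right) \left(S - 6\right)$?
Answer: $\frac{4197}{29} \approx 144.72$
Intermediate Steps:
$D{\left(S \right)} = 2 S \left(-6 + S\right)$
$- \frac{21}{-149 + 120} + D{\left(-6 \right)} = - \frac{21}{-149 + 120} + 2 \left(-6\right) \left(-6 - 6\right) = - \frac{21}{-29} + 2 \left(-6\right) \left(-12\right) = \left(-21\right) \left(- \frac{1}{29}\right) + 144 = \frac{21}{29} + 144 = \frac{4197}{29}$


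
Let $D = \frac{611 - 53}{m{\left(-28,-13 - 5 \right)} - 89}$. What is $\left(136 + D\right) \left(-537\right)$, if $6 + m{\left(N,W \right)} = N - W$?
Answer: $- \frac{2456238}{35} \approx -70178.0$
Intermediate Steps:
$m{\left(N,W \right)} = -6 + N - W$ ($m{\left(N,W \right)} = -6 + \left(N - W\right) = -6 + N - W$)
$D = - \frac{186}{35}$ ($D = \frac{611 - 53}{\left(-6 - 28 - \left(-13 - 5\right)\right) - 89} = \frac{558}{\left(-6 - 28 - -18\right) - 89} = \frac{558}{\left(-6 - 28 + 18\right) - 89} = \frac{558}{-16 - 89} = \frac{558}{-105} = 558 \left(- \frac{1}{105}\right) = - \frac{186}{35} \approx -5.3143$)
$\left(136 + D\right) \left(-537\right) = \left(136 - \frac{186}{35}\right) \left(-537\right) = \frac{4574}{35} \left(-537\right) = - \frac{2456238}{35}$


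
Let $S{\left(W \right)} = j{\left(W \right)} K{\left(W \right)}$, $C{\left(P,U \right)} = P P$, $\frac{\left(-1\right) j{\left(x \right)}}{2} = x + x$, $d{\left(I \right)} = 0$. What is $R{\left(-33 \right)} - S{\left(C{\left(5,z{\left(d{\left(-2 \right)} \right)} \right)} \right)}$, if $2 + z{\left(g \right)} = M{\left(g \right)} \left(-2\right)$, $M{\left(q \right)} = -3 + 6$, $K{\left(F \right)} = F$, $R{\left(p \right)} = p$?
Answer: $2467$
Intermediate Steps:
$M{\left(q \right)} = 3$
$z{\left(g \right)} = -8$ ($z{\left(g \right)} = -2 + 3 \left(-2\right) = -2 - 6 = -8$)
$j{\left(x \right)} = - 4 x$ ($j{\left(x \right)} = - 2 \left(x + x\right) = - 2 \cdot 2 x = - 4 x$)
$C{\left(P,U \right)} = P^{2}$
$S{\left(W \right)} = - 4 W^{2}$ ($S{\left(W \right)} = - 4 W W = - 4 W^{2}$)
$R{\left(-33 \right)} - S{\left(C{\left(5,z{\left(d{\left(-2 \right)} \right)} \right)} \right)} = -33 - - 4 \left(5^{2}\right)^{2} = -33 - - 4 \cdot 25^{2} = -33 - \left(-4\right) 625 = -33 - -2500 = -33 + 2500 = 2467$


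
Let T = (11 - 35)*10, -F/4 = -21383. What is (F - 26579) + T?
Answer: 58713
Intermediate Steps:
F = 85532 (F = -4*(-21383) = 85532)
T = -240 (T = -24*10 = -240)
(F - 26579) + T = (85532 - 26579) - 240 = 58953 - 240 = 58713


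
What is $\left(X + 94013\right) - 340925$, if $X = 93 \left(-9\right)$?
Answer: $-247749$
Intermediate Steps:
$X = -837$
$\left(X + 94013\right) - 340925 = \left(-837 + 94013\right) - 340925 = 93176 - 340925 = -247749$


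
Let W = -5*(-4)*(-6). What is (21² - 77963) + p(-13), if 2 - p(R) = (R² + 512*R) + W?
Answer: -70913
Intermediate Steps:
W = -120 (W = 20*(-6) = -120)
p(R) = 122 - R² - 512*R (p(R) = 2 - ((R² + 512*R) - 120) = 2 - (-120 + R² + 512*R) = 2 + (120 - R² - 512*R) = 122 - R² - 512*R)
(21² - 77963) + p(-13) = (21² - 77963) + (122 - 1*(-13)² - 512*(-13)) = (441 - 77963) + (122 - 1*169 + 6656) = -77522 + (122 - 169 + 6656) = -77522 + 6609 = -70913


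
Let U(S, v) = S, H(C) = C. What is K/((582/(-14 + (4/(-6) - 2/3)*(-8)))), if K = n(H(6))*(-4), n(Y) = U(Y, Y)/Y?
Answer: 20/873 ≈ 0.022910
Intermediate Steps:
n(Y) = 1 (n(Y) = Y/Y = 1)
K = -4 (K = 1*(-4) = -4)
K/((582/(-14 + (4/(-6) - 2/3)*(-8)))) = -4/(582/(-14 + (4/(-6) - 2/3)*(-8))) = -4/(582/(-14 + (4*(-⅙) - 2*⅓)*(-8))) = -4/(582/(-14 + (-⅔ - ⅔)*(-8))) = -4/(582/(-14 - 4/3*(-8))) = -4/(582/(-14 + 32/3)) = -4/(582/(-10/3)) = -4/(582*(-3/10)) = -4/(-873/5) = -4*(-5/873) = 20/873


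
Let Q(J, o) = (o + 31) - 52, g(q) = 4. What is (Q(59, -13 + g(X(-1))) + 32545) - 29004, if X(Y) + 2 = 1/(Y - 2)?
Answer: 3511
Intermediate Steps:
X(Y) = -2 + 1/(-2 + Y) (X(Y) = -2 + 1/(Y - 2) = -2 + 1/(-2 + Y))
Q(J, o) = -21 + o (Q(J, o) = (31 + o) - 52 = -21 + o)
(Q(59, -13 + g(X(-1))) + 32545) - 29004 = ((-21 + (-13 + 4)) + 32545) - 29004 = ((-21 - 9) + 32545) - 29004 = (-30 + 32545) - 29004 = 32515 - 29004 = 3511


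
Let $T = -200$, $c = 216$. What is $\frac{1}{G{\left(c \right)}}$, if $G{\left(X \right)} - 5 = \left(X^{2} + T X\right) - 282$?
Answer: $\frac{1}{3179} \approx 0.00031456$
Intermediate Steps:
$G{\left(X \right)} = -277 + X^{2} - 200 X$ ($G{\left(X \right)} = 5 - \left(282 - X^{2} + 200 X\right) = -277 + X^{2} - 200 X$)
$\frac{1}{G{\left(c \right)}} = \frac{1}{-277 + 216^{2} - 43200} = \frac{1}{-277 + 46656 - 43200} = \frac{1}{3179}$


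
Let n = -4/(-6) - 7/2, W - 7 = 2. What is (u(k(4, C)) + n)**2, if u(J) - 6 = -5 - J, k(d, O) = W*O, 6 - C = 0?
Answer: 112225/36 ≈ 3117.4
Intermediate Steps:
W = 9 (W = 7 + 2 = 9)
C = 6 (C = 6 - 1*0 = 6 + 0 = 6)
k(d, O) = 9*O
u(J) = 1 - J (u(J) = 6 + (-5 - J) = 1 - J)
n = -17/6 (n = -4*(-1/6) - 7*1/2 = 2/3 - 7/2 = -17/6 ≈ -2.8333)
(u(k(4, C)) + n)**2 = ((1 - 9*6) - 17/6)**2 = ((1 - 1*54) - 17/6)**2 = ((1 - 54) - 17/6)**2 = (-53 - 17/6)**2 = (-335/6)**2 = 112225/36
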